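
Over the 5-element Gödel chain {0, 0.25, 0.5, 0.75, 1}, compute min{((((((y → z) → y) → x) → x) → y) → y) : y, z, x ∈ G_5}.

0.00

The minimum is attained at y = 0, z = 0, x = 0:
  (y → z): 0 ≤ 0, so result = 1
  ((y → z) → y): 1 > 0, so result = 0
  (((y → z) → y) → x): 0 ≤ 0, so result = 1
  ((((y → z) → y) → x) → x): 1 > 0, so result = 0
  (((((y → z) → y) → x) → x) → y): 0 ≤ 0, so result = 1
  ((((((y → z) → y) → x) → x) → y) → y): 1 > 0, so result = 0
Checking all 125 assignments confirms none give a value below 0.00.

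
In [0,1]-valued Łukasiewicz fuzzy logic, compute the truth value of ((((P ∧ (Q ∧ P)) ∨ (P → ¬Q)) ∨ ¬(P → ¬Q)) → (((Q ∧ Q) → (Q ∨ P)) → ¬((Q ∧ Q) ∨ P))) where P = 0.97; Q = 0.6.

0.43

(Q ∧ P) = min(0.6, 0.97) = 0.6
(P ∧ (Q ∧ P)) = min(0.97, 0.6) = 0.6
¬Q: Łukasiewicz ¬ gives 1 − 0.6 = 0.4
(P → ¬Q): min(1, 1 − 0.97 + 0.4) = 0.43
((P ∧ (Q ∧ P)) ∨ (P → ¬Q)) = max(0.6, 0.43) = 0.6
¬Q: Łukasiewicz ¬ gives 1 − 0.6 = 0.4
(P → ¬Q): min(1, 1 − 0.97 + 0.4) = 0.43
¬(P → ¬Q): Łukasiewicz ¬ gives 1 − 0.43 = 0.57
(((P ∧ (Q ∧ P)) ∨ (P → ¬Q)) ∨ ¬(P → ¬Q)) = max(0.6, 0.57) = 0.6
(Q ∧ Q) = min(0.6, 0.6) = 0.6
(Q ∨ P) = max(0.6, 0.97) = 0.97
((Q ∧ Q) → (Q ∨ P)): min(1, 1 − 0.6 + 0.97) = 1
(Q ∧ Q) = min(0.6, 0.6) = 0.6
((Q ∧ Q) ∨ P) = max(0.6, 0.97) = 0.97
¬((Q ∧ Q) ∨ P): Łukasiewicz ¬ gives 1 − 0.97 = 0.03
(((Q ∧ Q) → (Q ∨ P)) → ¬((Q ∧ Q) ∨ P)): min(1, 1 − 1 + 0.03) = 0.03
((((P ∧ (Q ∧ P)) ∨ (P → ¬Q)) ∨ ¬(P → ¬Q)) → (((Q ∧ Q) → (Q ∨ P)) → ¬((Q ∧ Q) ∨ P))): min(1, 1 − 0.6 + 0.03) = 0.43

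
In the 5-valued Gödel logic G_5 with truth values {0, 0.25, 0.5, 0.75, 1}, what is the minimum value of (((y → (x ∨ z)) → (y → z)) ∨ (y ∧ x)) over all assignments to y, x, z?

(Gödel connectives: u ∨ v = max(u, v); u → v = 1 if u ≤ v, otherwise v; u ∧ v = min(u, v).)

0.25

The minimum is attained at y = 0.25, x = 0.25, z = 0:
  (x ∨ z) = max(0.25, 0) = 0.25
  (y → (x ∨ z)): 0.25 ≤ 0.25, so result = 1
  (y → z): 0.25 > 0, so result = 0
  ((y → (x ∨ z)) → (y → z)): 1 > 0, so result = 0
  (y ∧ x) = min(0.25, 0.25) = 0.25
  (((y → (x ∨ z)) → (y → z)) ∨ (y ∧ x)) = max(0, 0.25) = 0.25
Checking all 125 assignments confirms none give a value below 0.25.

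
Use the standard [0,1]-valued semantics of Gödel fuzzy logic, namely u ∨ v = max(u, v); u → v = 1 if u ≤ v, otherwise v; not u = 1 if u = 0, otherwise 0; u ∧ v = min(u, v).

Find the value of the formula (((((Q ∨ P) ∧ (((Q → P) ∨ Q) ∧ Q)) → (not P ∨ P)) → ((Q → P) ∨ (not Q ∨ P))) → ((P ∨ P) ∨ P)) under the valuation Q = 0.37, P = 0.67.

(Q ∨ P) = max(0.37, 0.67) = 0.67
(Q → P): 0.37 ≤ 0.67, so result = 1
((Q → P) ∨ Q) = max(1, 0.37) = 1
(((Q → P) ∨ Q) ∧ Q) = min(1, 0.37) = 0.37
((Q ∨ P) ∧ (((Q → P) ∨ Q) ∧ Q)) = min(0.67, 0.37) = 0.37
not P: Gödel ¬ of 0.67 = 0 (operand ≠ 0)
(not P ∨ P) = max(0, 0.67) = 0.67
(((Q ∨ P) ∧ (((Q → P) ∨ Q) ∧ Q)) → (not P ∨ P)): 0.37 ≤ 0.67, so result = 1
(Q → P): 0.37 ≤ 0.67, so result = 1
not Q: Gödel ¬ of 0.37 = 0 (operand ≠ 0)
(not Q ∨ P) = max(0, 0.67) = 0.67
((Q → P) ∨ (not Q ∨ P)) = max(1, 0.67) = 1
((((Q ∨ P) ∧ (((Q → P) ∨ Q) ∧ Q)) → (not P ∨ P)) → ((Q → P) ∨ (not Q ∨ P))): 1 ≤ 1, so result = 1
(P ∨ P) = max(0.67, 0.67) = 0.67
((P ∨ P) ∨ P) = max(0.67, 0.67) = 0.67
(((((Q ∨ P) ∧ (((Q → P) ∨ Q) ∧ Q)) → (not P ∨ P)) → ((Q → P) ∨ (not Q ∨ P))) → ((P ∨ P) ∨ P)): 1 > 0.67, so result = 0.67

0.67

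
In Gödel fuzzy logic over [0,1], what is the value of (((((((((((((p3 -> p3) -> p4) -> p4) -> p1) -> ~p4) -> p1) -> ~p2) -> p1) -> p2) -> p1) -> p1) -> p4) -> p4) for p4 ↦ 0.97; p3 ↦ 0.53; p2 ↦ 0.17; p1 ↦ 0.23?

(p3 -> p3): 0.53 ≤ 0.53, so result = 1
((p3 -> p3) -> p4): 1 > 0.97, so result = 0.97
(((p3 -> p3) -> p4) -> p4): 0.97 ≤ 0.97, so result = 1
((((p3 -> p3) -> p4) -> p4) -> p1): 1 > 0.23, so result = 0.23
~p4: Gödel ¬ of 0.97 = 0 (operand ≠ 0)
(((((p3 -> p3) -> p4) -> p4) -> p1) -> ~p4): 0.23 > 0, so result = 0
((((((p3 -> p3) -> p4) -> p4) -> p1) -> ~p4) -> p1): 0 ≤ 0.23, so result = 1
~p2: Gödel ¬ of 0.17 = 0 (operand ≠ 0)
(((((((p3 -> p3) -> p4) -> p4) -> p1) -> ~p4) -> p1) -> ~p2): 1 > 0, so result = 0
((((((((p3 -> p3) -> p4) -> p4) -> p1) -> ~p4) -> p1) -> ~p2) -> p1): 0 ≤ 0.23, so result = 1
(((((((((p3 -> p3) -> p4) -> p4) -> p1) -> ~p4) -> p1) -> ~p2) -> p1) -> p2): 1 > 0.17, so result = 0.17
((((((((((p3 -> p3) -> p4) -> p4) -> p1) -> ~p4) -> p1) -> ~p2) -> p1) -> p2) -> p1): 0.17 ≤ 0.23, so result = 1
(((((((((((p3 -> p3) -> p4) -> p4) -> p1) -> ~p4) -> p1) -> ~p2) -> p1) -> p2) -> p1) -> p1): 1 > 0.23, so result = 0.23
((((((((((((p3 -> p3) -> p4) -> p4) -> p1) -> ~p4) -> p1) -> ~p2) -> p1) -> p2) -> p1) -> p1) -> p4): 0.23 ≤ 0.97, so result = 1
(((((((((((((p3 -> p3) -> p4) -> p4) -> p1) -> ~p4) -> p1) -> ~p2) -> p1) -> p2) -> p1) -> p1) -> p4) -> p4): 1 > 0.97, so result = 0.97

0.97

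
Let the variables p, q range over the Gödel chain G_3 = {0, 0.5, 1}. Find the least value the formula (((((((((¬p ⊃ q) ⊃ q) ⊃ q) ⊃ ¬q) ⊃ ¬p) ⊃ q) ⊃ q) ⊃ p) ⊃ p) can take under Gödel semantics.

0.50

The minimum is attained at p = 0.5, q = 0:
  ¬p: Gödel ¬ of 0.5 = 0 (operand ≠ 0)
  (¬p ⊃ q): 0 ≤ 0, so result = 1
  ((¬p ⊃ q) ⊃ q): 1 > 0, so result = 0
  (((¬p ⊃ q) ⊃ q) ⊃ q): 0 ≤ 0, so result = 1
  ¬q: Gödel ¬ of 0 = 1 (operand is 0)
  ((((¬p ⊃ q) ⊃ q) ⊃ q) ⊃ ¬q): 1 ≤ 1, so result = 1
  ¬p: Gödel ¬ of 0.5 = 0 (operand ≠ 0)
  (((((¬p ⊃ q) ⊃ q) ⊃ q) ⊃ ¬q) ⊃ ¬p): 1 > 0, so result = 0
  ((((((¬p ⊃ q) ⊃ q) ⊃ q) ⊃ ¬q) ⊃ ¬p) ⊃ q): 0 ≤ 0, so result = 1
  (((((((¬p ⊃ q) ⊃ q) ⊃ q) ⊃ ¬q) ⊃ ¬p) ⊃ q) ⊃ q): 1 > 0, so result = 0
  ((((((((¬p ⊃ q) ⊃ q) ⊃ q) ⊃ ¬q) ⊃ ¬p) ⊃ q) ⊃ q) ⊃ p): 0 ≤ 0.5, so result = 1
  (((((((((¬p ⊃ q) ⊃ q) ⊃ q) ⊃ ¬q) ⊃ ¬p) ⊃ q) ⊃ q) ⊃ p) ⊃ p): 1 > 0.5, so result = 0.5
Checking all 9 assignments confirms none give a value below 0.50.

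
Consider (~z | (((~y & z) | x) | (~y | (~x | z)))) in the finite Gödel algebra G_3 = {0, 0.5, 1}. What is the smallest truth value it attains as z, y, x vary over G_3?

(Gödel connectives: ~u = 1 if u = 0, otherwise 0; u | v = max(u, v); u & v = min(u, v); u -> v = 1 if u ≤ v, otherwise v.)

The minimum is attained at z = 0.5, y = 0.5, x = 0.5:
  ~z: Gödel ¬ of 0.5 = 0 (operand ≠ 0)
  ~y: Gödel ¬ of 0.5 = 0 (operand ≠ 0)
  (~y & z) = min(0, 0.5) = 0
  ((~y & z) | x) = max(0, 0.5) = 0.5
  ~y: Gödel ¬ of 0.5 = 0 (operand ≠ 0)
  ~x: Gödel ¬ of 0.5 = 0 (operand ≠ 0)
  (~x | z) = max(0, 0.5) = 0.5
  (~y | (~x | z)) = max(0, 0.5) = 0.5
  (((~y & z) | x) | (~y | (~x | z))) = max(0.5, 0.5) = 0.5
  (~z | (((~y & z) | x) | (~y | (~x | z)))) = max(0, 0.5) = 0.5
Checking all 27 assignments confirms none give a value below 0.50.

0.50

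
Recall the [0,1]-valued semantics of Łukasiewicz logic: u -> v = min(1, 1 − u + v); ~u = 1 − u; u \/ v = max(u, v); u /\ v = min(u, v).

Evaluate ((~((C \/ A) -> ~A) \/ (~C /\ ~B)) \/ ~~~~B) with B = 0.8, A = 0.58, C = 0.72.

0.80

(C \/ A) = max(0.72, 0.58) = 0.72
~A: Łukasiewicz ¬ gives 1 − 0.58 = 0.42
((C \/ A) -> ~A): min(1, 1 − 0.72 + 0.42) = 0.7
~((C \/ A) -> ~A): Łukasiewicz ¬ gives 1 − 0.7 = 0.3
~C: Łukasiewicz ¬ gives 1 − 0.72 = 0.28
~B: Łukasiewicz ¬ gives 1 − 0.8 = 0.2
(~C /\ ~B) = min(0.28, 0.2) = 0.2
(~((C \/ A) -> ~A) \/ (~C /\ ~B)) = max(0.3, 0.2) = 0.3
~B: Łukasiewicz ¬ gives 1 − 0.8 = 0.2
~~B: Łukasiewicz ¬ gives 1 − 0.2 = 0.8
~~~B: Łukasiewicz ¬ gives 1 − 0.8 = 0.2
~~~~B: Łukasiewicz ¬ gives 1 − 0.2 = 0.8
((~((C \/ A) -> ~A) \/ (~C /\ ~B)) \/ ~~~~B) = max(0.3, 0.8) = 0.8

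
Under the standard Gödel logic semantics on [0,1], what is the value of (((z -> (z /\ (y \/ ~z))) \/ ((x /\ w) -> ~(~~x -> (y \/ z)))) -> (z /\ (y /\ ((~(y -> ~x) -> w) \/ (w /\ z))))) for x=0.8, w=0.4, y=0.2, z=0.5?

~z: Gödel ¬ of 0.5 = 0 (operand ≠ 0)
(y \/ ~z) = max(0.2, 0) = 0.2
(z /\ (y \/ ~z)) = min(0.5, 0.2) = 0.2
(z -> (z /\ (y \/ ~z))): 0.5 > 0.2, so result = 0.2
(x /\ w) = min(0.8, 0.4) = 0.4
~x: Gödel ¬ of 0.8 = 0 (operand ≠ 0)
~~x: Gödel ¬ of 0 = 1 (operand is 0)
(y \/ z) = max(0.2, 0.5) = 0.5
(~~x -> (y \/ z)): 1 > 0.5, so result = 0.5
~(~~x -> (y \/ z)): Gödel ¬ of 0.5 = 0 (operand ≠ 0)
((x /\ w) -> ~(~~x -> (y \/ z))): 0.4 > 0, so result = 0
((z -> (z /\ (y \/ ~z))) \/ ((x /\ w) -> ~(~~x -> (y \/ z)))) = max(0.2, 0) = 0.2
~x: Gödel ¬ of 0.8 = 0 (operand ≠ 0)
(y -> ~x): 0.2 > 0, so result = 0
~(y -> ~x): Gödel ¬ of 0 = 1 (operand is 0)
(~(y -> ~x) -> w): 1 > 0.4, so result = 0.4
(w /\ z) = min(0.4, 0.5) = 0.4
((~(y -> ~x) -> w) \/ (w /\ z)) = max(0.4, 0.4) = 0.4
(y /\ ((~(y -> ~x) -> w) \/ (w /\ z))) = min(0.2, 0.4) = 0.2
(z /\ (y /\ ((~(y -> ~x) -> w) \/ (w /\ z)))) = min(0.5, 0.2) = 0.2
(((z -> (z /\ (y \/ ~z))) \/ ((x /\ w) -> ~(~~x -> (y \/ z)))) -> (z /\ (y /\ ((~(y -> ~x) -> w) \/ (w /\ z))))): 0.2 ≤ 0.2, so result = 1

1.00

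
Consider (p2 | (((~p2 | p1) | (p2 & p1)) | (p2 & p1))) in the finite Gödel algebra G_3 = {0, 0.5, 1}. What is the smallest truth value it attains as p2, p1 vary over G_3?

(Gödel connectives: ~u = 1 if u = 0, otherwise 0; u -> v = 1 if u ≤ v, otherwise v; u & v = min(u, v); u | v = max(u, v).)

0.50

The minimum is attained at p2 = 0.5, p1 = 0:
  ~p2: Gödel ¬ of 0.5 = 0 (operand ≠ 0)
  (~p2 | p1) = max(0, 0) = 0
  (p2 & p1) = min(0.5, 0) = 0
  ((~p2 | p1) | (p2 & p1)) = max(0, 0) = 0
  (p2 & p1) = min(0.5, 0) = 0
  (((~p2 | p1) | (p2 & p1)) | (p2 & p1)) = max(0, 0) = 0
  (p2 | (((~p2 | p1) | (p2 & p1)) | (p2 & p1))) = max(0.5, 0) = 0.5
Checking all 9 assignments confirms none give a value below 0.50.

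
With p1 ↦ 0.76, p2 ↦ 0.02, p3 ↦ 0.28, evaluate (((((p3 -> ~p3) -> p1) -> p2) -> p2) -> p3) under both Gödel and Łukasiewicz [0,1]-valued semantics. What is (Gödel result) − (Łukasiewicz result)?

-0.24

Gödel evaluation:
  ~p3: Gödel ¬ of 0.28 = 0 (operand ≠ 0)
  (p3 -> ~p3): 0.28 > 0, so result = 0
  ((p3 -> ~p3) -> p1): 0 ≤ 0.76, so result = 1
  (((p3 -> ~p3) -> p1) -> p2): 1 > 0.02, so result = 0.02
  ((((p3 -> ~p3) -> p1) -> p2) -> p2): 0.02 ≤ 0.02, so result = 1
  (((((p3 -> ~p3) -> p1) -> p2) -> p2) -> p3): 1 > 0.28, so result = 0.28
  Gödel value = 0.28
Łukasiewicz evaluation:
  ~p3: Łukasiewicz ¬ gives 1 − 0.28 = 0.72
  (p3 -> ~p3): min(1, 1 − 0.28 + 0.72) = 1
  ((p3 -> ~p3) -> p1): min(1, 1 − 1 + 0.76) = 0.76
  (((p3 -> ~p3) -> p1) -> p2): min(1, 1 − 0.76 + 0.02) = 0.26
  ((((p3 -> ~p3) -> p1) -> p2) -> p2): min(1, 1 − 0.26 + 0.02) = 0.76
  (((((p3 -> ~p3) -> p1) -> p2) -> p2) -> p3): min(1, 1 − 0.76 + 0.28) = 0.52
  Łukasiewicz value = 0.52
Difference: 0.28 − 0.52 = -0.24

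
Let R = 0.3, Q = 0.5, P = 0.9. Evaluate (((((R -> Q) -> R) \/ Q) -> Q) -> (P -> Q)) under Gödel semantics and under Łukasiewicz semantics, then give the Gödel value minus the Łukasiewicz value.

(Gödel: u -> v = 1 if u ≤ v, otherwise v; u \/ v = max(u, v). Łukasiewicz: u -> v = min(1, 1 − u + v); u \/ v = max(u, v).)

Gödel evaluation:
  (R -> Q): 0.3 ≤ 0.5, so result = 1
  ((R -> Q) -> R): 1 > 0.3, so result = 0.3
  (((R -> Q) -> R) \/ Q) = max(0.3, 0.5) = 0.5
  ((((R -> Q) -> R) \/ Q) -> Q): 0.5 ≤ 0.5, so result = 1
  (P -> Q): 0.9 > 0.5, so result = 0.5
  (((((R -> Q) -> R) \/ Q) -> Q) -> (P -> Q)): 1 > 0.5, so result = 0.5
  Gödel value = 0.5
Łukasiewicz evaluation:
  (R -> Q): min(1, 1 − 0.3 + 0.5) = 1
  ((R -> Q) -> R): min(1, 1 − 1 + 0.3) = 0.3
  (((R -> Q) -> R) \/ Q) = max(0.3, 0.5) = 0.5
  ((((R -> Q) -> R) \/ Q) -> Q): min(1, 1 − 0.5 + 0.5) = 1
  (P -> Q): min(1, 1 − 0.9 + 0.5) = 0.6
  (((((R -> Q) -> R) \/ Q) -> Q) -> (P -> Q)): min(1, 1 − 1 + 0.6) = 0.6
  Łukasiewicz value = 0.6
Difference: 0.5 − 0.6 = -0.10

-0.10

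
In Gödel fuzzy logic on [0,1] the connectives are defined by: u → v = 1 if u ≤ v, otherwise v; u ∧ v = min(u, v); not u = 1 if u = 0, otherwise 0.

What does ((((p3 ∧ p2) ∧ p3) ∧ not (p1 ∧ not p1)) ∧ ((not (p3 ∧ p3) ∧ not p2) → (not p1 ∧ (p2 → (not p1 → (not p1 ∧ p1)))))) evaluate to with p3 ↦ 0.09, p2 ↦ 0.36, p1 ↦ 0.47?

(p3 ∧ p2) = min(0.09, 0.36) = 0.09
((p3 ∧ p2) ∧ p3) = min(0.09, 0.09) = 0.09
not p1: Gödel ¬ of 0.47 = 0 (operand ≠ 0)
(p1 ∧ not p1) = min(0.47, 0) = 0
not (p1 ∧ not p1): Gödel ¬ of 0 = 1 (operand is 0)
(((p3 ∧ p2) ∧ p3) ∧ not (p1 ∧ not p1)) = min(0.09, 1) = 0.09
(p3 ∧ p3) = min(0.09, 0.09) = 0.09
not (p3 ∧ p3): Gödel ¬ of 0.09 = 0 (operand ≠ 0)
not p2: Gödel ¬ of 0.36 = 0 (operand ≠ 0)
(not (p3 ∧ p3) ∧ not p2) = min(0, 0) = 0
not p1: Gödel ¬ of 0.47 = 0 (operand ≠ 0)
not p1: Gödel ¬ of 0.47 = 0 (operand ≠ 0)
not p1: Gödel ¬ of 0.47 = 0 (operand ≠ 0)
(not p1 ∧ p1) = min(0, 0.47) = 0
(not p1 → (not p1 ∧ p1)): 0 ≤ 0, so result = 1
(p2 → (not p1 → (not p1 ∧ p1))): 0.36 ≤ 1, so result = 1
(not p1 ∧ (p2 → (not p1 → (not p1 ∧ p1)))) = min(0, 1) = 0
((not (p3 ∧ p3) ∧ not p2) → (not p1 ∧ (p2 → (not p1 → (not p1 ∧ p1))))): 0 ≤ 0, so result = 1
((((p3 ∧ p2) ∧ p3) ∧ not (p1 ∧ not p1)) ∧ ((not (p3 ∧ p3) ∧ not p2) → (not p1 ∧ (p2 → (not p1 → (not p1 ∧ p1)))))) = min(0.09, 1) = 0.09

0.09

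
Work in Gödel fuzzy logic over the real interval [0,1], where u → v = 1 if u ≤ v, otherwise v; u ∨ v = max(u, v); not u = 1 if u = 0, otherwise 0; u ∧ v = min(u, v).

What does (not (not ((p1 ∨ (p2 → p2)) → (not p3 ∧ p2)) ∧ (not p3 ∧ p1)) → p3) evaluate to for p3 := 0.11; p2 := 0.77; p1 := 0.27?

(p2 → p2): 0.77 ≤ 0.77, so result = 1
(p1 ∨ (p2 → p2)) = max(0.27, 1) = 1
not p3: Gödel ¬ of 0.11 = 0 (operand ≠ 0)
(not p3 ∧ p2) = min(0, 0.77) = 0
((p1 ∨ (p2 → p2)) → (not p3 ∧ p2)): 1 > 0, so result = 0
not ((p1 ∨ (p2 → p2)) → (not p3 ∧ p2)): Gödel ¬ of 0 = 1 (operand is 0)
not p3: Gödel ¬ of 0.11 = 0 (operand ≠ 0)
(not p3 ∧ p1) = min(0, 0.27) = 0
(not ((p1 ∨ (p2 → p2)) → (not p3 ∧ p2)) ∧ (not p3 ∧ p1)) = min(1, 0) = 0
not (not ((p1 ∨ (p2 → p2)) → (not p3 ∧ p2)) ∧ (not p3 ∧ p1)): Gödel ¬ of 0 = 1 (operand is 0)
(not (not ((p1 ∨ (p2 → p2)) → (not p3 ∧ p2)) ∧ (not p3 ∧ p1)) → p3): 1 > 0.11, so result = 0.11

0.11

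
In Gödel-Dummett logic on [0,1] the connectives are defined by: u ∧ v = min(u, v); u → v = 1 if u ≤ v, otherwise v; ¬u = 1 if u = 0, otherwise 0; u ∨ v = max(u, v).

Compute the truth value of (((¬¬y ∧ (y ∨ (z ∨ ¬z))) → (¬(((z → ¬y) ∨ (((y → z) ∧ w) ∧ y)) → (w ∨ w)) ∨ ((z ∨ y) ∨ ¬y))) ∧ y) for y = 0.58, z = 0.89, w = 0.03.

¬y: Gödel ¬ of 0.58 = 0 (operand ≠ 0)
¬¬y: Gödel ¬ of 0 = 1 (operand is 0)
¬z: Gödel ¬ of 0.89 = 0 (operand ≠ 0)
(z ∨ ¬z) = max(0.89, 0) = 0.89
(y ∨ (z ∨ ¬z)) = max(0.58, 0.89) = 0.89
(¬¬y ∧ (y ∨ (z ∨ ¬z))) = min(1, 0.89) = 0.89
¬y: Gödel ¬ of 0.58 = 0 (operand ≠ 0)
(z → ¬y): 0.89 > 0, so result = 0
(y → z): 0.58 ≤ 0.89, so result = 1
((y → z) ∧ w) = min(1, 0.03) = 0.03
(((y → z) ∧ w) ∧ y) = min(0.03, 0.58) = 0.03
((z → ¬y) ∨ (((y → z) ∧ w) ∧ y)) = max(0, 0.03) = 0.03
(w ∨ w) = max(0.03, 0.03) = 0.03
(((z → ¬y) ∨ (((y → z) ∧ w) ∧ y)) → (w ∨ w)): 0.03 ≤ 0.03, so result = 1
¬(((z → ¬y) ∨ (((y → z) ∧ w) ∧ y)) → (w ∨ w)): Gödel ¬ of 1 = 0 (operand ≠ 0)
(z ∨ y) = max(0.89, 0.58) = 0.89
¬y: Gödel ¬ of 0.58 = 0 (operand ≠ 0)
((z ∨ y) ∨ ¬y) = max(0.89, 0) = 0.89
(¬(((z → ¬y) ∨ (((y → z) ∧ w) ∧ y)) → (w ∨ w)) ∨ ((z ∨ y) ∨ ¬y)) = max(0, 0.89) = 0.89
((¬¬y ∧ (y ∨ (z ∨ ¬z))) → (¬(((z → ¬y) ∨ (((y → z) ∧ w) ∧ y)) → (w ∨ w)) ∨ ((z ∨ y) ∨ ¬y))): 0.89 ≤ 0.89, so result = 1
(((¬¬y ∧ (y ∨ (z ∨ ¬z))) → (¬(((z → ¬y) ∨ (((y → z) ∧ w) ∧ y)) → (w ∨ w)) ∨ ((z ∨ y) ∨ ¬y))) ∧ y) = min(1, 0.58) = 0.58

0.58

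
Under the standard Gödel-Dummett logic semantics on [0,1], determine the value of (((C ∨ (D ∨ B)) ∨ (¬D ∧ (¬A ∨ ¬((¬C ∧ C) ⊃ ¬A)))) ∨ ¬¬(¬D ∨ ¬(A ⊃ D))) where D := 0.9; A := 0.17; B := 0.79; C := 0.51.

(D ∨ B) = max(0.9, 0.79) = 0.9
(C ∨ (D ∨ B)) = max(0.51, 0.9) = 0.9
¬D: Gödel ¬ of 0.9 = 0 (operand ≠ 0)
¬A: Gödel ¬ of 0.17 = 0 (operand ≠ 0)
¬C: Gödel ¬ of 0.51 = 0 (operand ≠ 0)
(¬C ∧ C) = min(0, 0.51) = 0
¬A: Gödel ¬ of 0.17 = 0 (operand ≠ 0)
((¬C ∧ C) ⊃ ¬A): 0 ≤ 0, so result = 1
¬((¬C ∧ C) ⊃ ¬A): Gödel ¬ of 1 = 0 (operand ≠ 0)
(¬A ∨ ¬((¬C ∧ C) ⊃ ¬A)) = max(0, 0) = 0
(¬D ∧ (¬A ∨ ¬((¬C ∧ C) ⊃ ¬A))) = min(0, 0) = 0
((C ∨ (D ∨ B)) ∨ (¬D ∧ (¬A ∨ ¬((¬C ∧ C) ⊃ ¬A)))) = max(0.9, 0) = 0.9
¬D: Gödel ¬ of 0.9 = 0 (operand ≠ 0)
(A ⊃ D): 0.17 ≤ 0.9, so result = 1
¬(A ⊃ D): Gödel ¬ of 1 = 0 (operand ≠ 0)
(¬D ∨ ¬(A ⊃ D)) = max(0, 0) = 0
¬(¬D ∨ ¬(A ⊃ D)): Gödel ¬ of 0 = 1 (operand is 0)
¬¬(¬D ∨ ¬(A ⊃ D)): Gödel ¬ of 1 = 0 (operand ≠ 0)
(((C ∨ (D ∨ B)) ∨ (¬D ∧ (¬A ∨ ¬((¬C ∧ C) ⊃ ¬A)))) ∨ ¬¬(¬D ∨ ¬(A ⊃ D))) = max(0.9, 0) = 0.9

0.90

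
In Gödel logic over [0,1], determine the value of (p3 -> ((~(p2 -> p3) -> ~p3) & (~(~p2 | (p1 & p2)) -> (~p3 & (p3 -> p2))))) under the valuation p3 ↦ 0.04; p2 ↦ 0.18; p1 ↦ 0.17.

1.00

(p2 -> p3): 0.18 > 0.04, so result = 0.04
~(p2 -> p3): Gödel ¬ of 0.04 = 0 (operand ≠ 0)
~p3: Gödel ¬ of 0.04 = 0 (operand ≠ 0)
(~(p2 -> p3) -> ~p3): 0 ≤ 0, so result = 1
~p2: Gödel ¬ of 0.18 = 0 (operand ≠ 0)
(p1 & p2) = min(0.17, 0.18) = 0.17
(~p2 | (p1 & p2)) = max(0, 0.17) = 0.17
~(~p2 | (p1 & p2)): Gödel ¬ of 0.17 = 0 (operand ≠ 0)
~p3: Gödel ¬ of 0.04 = 0 (operand ≠ 0)
(p3 -> p2): 0.04 ≤ 0.18, so result = 1
(~p3 & (p3 -> p2)) = min(0, 1) = 0
(~(~p2 | (p1 & p2)) -> (~p3 & (p3 -> p2))): 0 ≤ 0, so result = 1
((~(p2 -> p3) -> ~p3) & (~(~p2 | (p1 & p2)) -> (~p3 & (p3 -> p2)))) = min(1, 1) = 1
(p3 -> ((~(p2 -> p3) -> ~p3) & (~(~p2 | (p1 & p2)) -> (~p3 & (p3 -> p2))))): 0.04 ≤ 1, so result = 1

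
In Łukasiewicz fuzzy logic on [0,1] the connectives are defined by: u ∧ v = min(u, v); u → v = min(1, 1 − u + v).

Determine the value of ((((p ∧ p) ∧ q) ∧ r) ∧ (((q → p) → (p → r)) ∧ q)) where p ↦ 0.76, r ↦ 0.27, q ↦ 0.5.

(p ∧ p) = min(0.76, 0.76) = 0.76
((p ∧ p) ∧ q) = min(0.76, 0.5) = 0.5
(((p ∧ p) ∧ q) ∧ r) = min(0.5, 0.27) = 0.27
(q → p): min(1, 1 − 0.5 + 0.76) = 1
(p → r): min(1, 1 − 0.76 + 0.27) = 0.51
((q → p) → (p → r)): min(1, 1 − 1 + 0.51) = 0.51
(((q → p) → (p → r)) ∧ q) = min(0.51, 0.5) = 0.5
((((p ∧ p) ∧ q) ∧ r) ∧ (((q → p) → (p → r)) ∧ q)) = min(0.27, 0.5) = 0.27

0.27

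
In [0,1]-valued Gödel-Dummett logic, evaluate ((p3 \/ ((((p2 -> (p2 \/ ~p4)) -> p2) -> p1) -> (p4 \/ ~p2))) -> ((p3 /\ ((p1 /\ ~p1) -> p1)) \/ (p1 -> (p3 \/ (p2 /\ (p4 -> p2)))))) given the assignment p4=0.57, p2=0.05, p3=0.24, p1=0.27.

0.24

~p4: Gödel ¬ of 0.57 = 0 (operand ≠ 0)
(p2 \/ ~p4) = max(0.05, 0) = 0.05
(p2 -> (p2 \/ ~p4)): 0.05 ≤ 0.05, so result = 1
((p2 -> (p2 \/ ~p4)) -> p2): 1 > 0.05, so result = 0.05
(((p2 -> (p2 \/ ~p4)) -> p2) -> p1): 0.05 ≤ 0.27, so result = 1
~p2: Gödel ¬ of 0.05 = 0 (operand ≠ 0)
(p4 \/ ~p2) = max(0.57, 0) = 0.57
((((p2 -> (p2 \/ ~p4)) -> p2) -> p1) -> (p4 \/ ~p2)): 1 > 0.57, so result = 0.57
(p3 \/ ((((p2 -> (p2 \/ ~p4)) -> p2) -> p1) -> (p4 \/ ~p2))) = max(0.24, 0.57) = 0.57
~p1: Gödel ¬ of 0.27 = 0 (operand ≠ 0)
(p1 /\ ~p1) = min(0.27, 0) = 0
((p1 /\ ~p1) -> p1): 0 ≤ 0.27, so result = 1
(p3 /\ ((p1 /\ ~p1) -> p1)) = min(0.24, 1) = 0.24
(p4 -> p2): 0.57 > 0.05, so result = 0.05
(p2 /\ (p4 -> p2)) = min(0.05, 0.05) = 0.05
(p3 \/ (p2 /\ (p4 -> p2))) = max(0.24, 0.05) = 0.24
(p1 -> (p3 \/ (p2 /\ (p4 -> p2)))): 0.27 > 0.24, so result = 0.24
((p3 /\ ((p1 /\ ~p1) -> p1)) \/ (p1 -> (p3 \/ (p2 /\ (p4 -> p2))))) = max(0.24, 0.24) = 0.24
((p3 \/ ((((p2 -> (p2 \/ ~p4)) -> p2) -> p1) -> (p4 \/ ~p2))) -> ((p3 /\ ((p1 /\ ~p1) -> p1)) \/ (p1 -> (p3 \/ (p2 /\ (p4 -> p2)))))): 0.57 > 0.24, so result = 0.24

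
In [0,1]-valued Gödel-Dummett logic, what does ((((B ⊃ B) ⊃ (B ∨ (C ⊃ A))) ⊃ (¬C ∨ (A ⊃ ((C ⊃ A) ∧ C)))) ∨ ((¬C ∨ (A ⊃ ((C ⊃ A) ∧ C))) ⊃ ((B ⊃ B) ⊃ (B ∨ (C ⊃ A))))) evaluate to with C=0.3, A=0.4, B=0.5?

1.00

(B ⊃ B): 0.5 ≤ 0.5, so result = 1
(C ⊃ A): 0.3 ≤ 0.4, so result = 1
(B ∨ (C ⊃ A)) = max(0.5, 1) = 1
((B ⊃ B) ⊃ (B ∨ (C ⊃ A))): 1 ≤ 1, so result = 1
¬C: Gödel ¬ of 0.3 = 0 (operand ≠ 0)
(C ⊃ A): 0.3 ≤ 0.4, so result = 1
((C ⊃ A) ∧ C) = min(1, 0.3) = 0.3
(A ⊃ ((C ⊃ A) ∧ C)): 0.4 > 0.3, so result = 0.3
(¬C ∨ (A ⊃ ((C ⊃ A) ∧ C))) = max(0, 0.3) = 0.3
(((B ⊃ B) ⊃ (B ∨ (C ⊃ A))) ⊃ (¬C ∨ (A ⊃ ((C ⊃ A) ∧ C)))): 1 > 0.3, so result = 0.3
¬C: Gödel ¬ of 0.3 = 0 (operand ≠ 0)
(C ⊃ A): 0.3 ≤ 0.4, so result = 1
((C ⊃ A) ∧ C) = min(1, 0.3) = 0.3
(A ⊃ ((C ⊃ A) ∧ C)): 0.4 > 0.3, so result = 0.3
(¬C ∨ (A ⊃ ((C ⊃ A) ∧ C))) = max(0, 0.3) = 0.3
(B ⊃ B): 0.5 ≤ 0.5, so result = 1
(C ⊃ A): 0.3 ≤ 0.4, so result = 1
(B ∨ (C ⊃ A)) = max(0.5, 1) = 1
((B ⊃ B) ⊃ (B ∨ (C ⊃ A))): 1 ≤ 1, so result = 1
((¬C ∨ (A ⊃ ((C ⊃ A) ∧ C))) ⊃ ((B ⊃ B) ⊃ (B ∨ (C ⊃ A)))): 0.3 ≤ 1, so result = 1
((((B ⊃ B) ⊃ (B ∨ (C ⊃ A))) ⊃ (¬C ∨ (A ⊃ ((C ⊃ A) ∧ C)))) ∨ ((¬C ∨ (A ⊃ ((C ⊃ A) ∧ C))) ⊃ ((B ⊃ B) ⊃ (B ∨ (C ⊃ A))))) = max(0.3, 1) = 1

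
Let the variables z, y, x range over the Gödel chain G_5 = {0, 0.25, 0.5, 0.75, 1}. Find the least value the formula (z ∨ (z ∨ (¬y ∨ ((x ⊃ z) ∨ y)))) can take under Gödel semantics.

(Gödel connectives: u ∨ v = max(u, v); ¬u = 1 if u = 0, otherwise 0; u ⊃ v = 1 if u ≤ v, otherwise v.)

The minimum is attained at z = 0, y = 0.25, x = 0.25:
  ¬y: Gödel ¬ of 0.25 = 0 (operand ≠ 0)
  (x ⊃ z): 0.25 > 0, so result = 0
  ((x ⊃ z) ∨ y) = max(0, 0.25) = 0.25
  (¬y ∨ ((x ⊃ z) ∨ y)) = max(0, 0.25) = 0.25
  (z ∨ (¬y ∨ ((x ⊃ z) ∨ y))) = max(0, 0.25) = 0.25
  (z ∨ (z ∨ (¬y ∨ ((x ⊃ z) ∨ y)))) = max(0, 0.25) = 0.25
Checking all 125 assignments confirms none give a value below 0.25.

0.25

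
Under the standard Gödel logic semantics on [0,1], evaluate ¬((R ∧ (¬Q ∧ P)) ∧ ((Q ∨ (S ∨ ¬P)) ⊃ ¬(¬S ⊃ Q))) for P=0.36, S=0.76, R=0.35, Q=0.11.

1.00

¬Q: Gödel ¬ of 0.11 = 0 (operand ≠ 0)
(¬Q ∧ P) = min(0, 0.36) = 0
(R ∧ (¬Q ∧ P)) = min(0.35, 0) = 0
¬P: Gödel ¬ of 0.36 = 0 (operand ≠ 0)
(S ∨ ¬P) = max(0.76, 0) = 0.76
(Q ∨ (S ∨ ¬P)) = max(0.11, 0.76) = 0.76
¬S: Gödel ¬ of 0.76 = 0 (operand ≠ 0)
(¬S ⊃ Q): 0 ≤ 0.11, so result = 1
¬(¬S ⊃ Q): Gödel ¬ of 1 = 0 (operand ≠ 0)
((Q ∨ (S ∨ ¬P)) ⊃ ¬(¬S ⊃ Q)): 0.76 > 0, so result = 0
((R ∧ (¬Q ∧ P)) ∧ ((Q ∨ (S ∨ ¬P)) ⊃ ¬(¬S ⊃ Q))) = min(0, 0) = 0
¬((R ∧ (¬Q ∧ P)) ∧ ((Q ∨ (S ∨ ¬P)) ⊃ ¬(¬S ⊃ Q))): Gödel ¬ of 0 = 1 (operand is 0)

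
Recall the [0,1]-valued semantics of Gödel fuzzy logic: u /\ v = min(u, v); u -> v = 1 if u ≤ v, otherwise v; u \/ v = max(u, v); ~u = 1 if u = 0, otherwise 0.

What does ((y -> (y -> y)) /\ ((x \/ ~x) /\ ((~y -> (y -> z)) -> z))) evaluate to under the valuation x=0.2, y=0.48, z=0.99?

0.20

(y -> y): 0.48 ≤ 0.48, so result = 1
(y -> (y -> y)): 0.48 ≤ 1, so result = 1
~x: Gödel ¬ of 0.2 = 0 (operand ≠ 0)
(x \/ ~x) = max(0.2, 0) = 0.2
~y: Gödel ¬ of 0.48 = 0 (operand ≠ 0)
(y -> z): 0.48 ≤ 0.99, so result = 1
(~y -> (y -> z)): 0 ≤ 1, so result = 1
((~y -> (y -> z)) -> z): 1 > 0.99, so result = 0.99
((x \/ ~x) /\ ((~y -> (y -> z)) -> z)) = min(0.2, 0.99) = 0.2
((y -> (y -> y)) /\ ((x \/ ~x) /\ ((~y -> (y -> z)) -> z))) = min(1, 0.2) = 0.2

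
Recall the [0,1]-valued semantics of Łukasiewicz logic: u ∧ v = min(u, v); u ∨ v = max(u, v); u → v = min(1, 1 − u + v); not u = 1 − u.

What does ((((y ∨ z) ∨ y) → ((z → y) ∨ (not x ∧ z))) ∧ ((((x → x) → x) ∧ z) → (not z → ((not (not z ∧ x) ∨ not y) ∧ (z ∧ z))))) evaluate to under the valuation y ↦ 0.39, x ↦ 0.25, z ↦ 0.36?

1.00

(y ∨ z) = max(0.39, 0.36) = 0.39
((y ∨ z) ∨ y) = max(0.39, 0.39) = 0.39
(z → y): min(1, 1 − 0.36 + 0.39) = 1
not x: Łukasiewicz ¬ gives 1 − 0.25 = 0.75
(not x ∧ z) = min(0.75, 0.36) = 0.36
((z → y) ∨ (not x ∧ z)) = max(1, 0.36) = 1
(((y ∨ z) ∨ y) → ((z → y) ∨ (not x ∧ z))): min(1, 1 − 0.39 + 1) = 1
(x → x): min(1, 1 − 0.25 + 0.25) = 1
((x → x) → x): min(1, 1 − 1 + 0.25) = 0.25
(((x → x) → x) ∧ z) = min(0.25, 0.36) = 0.25
not z: Łukasiewicz ¬ gives 1 − 0.36 = 0.64
not z: Łukasiewicz ¬ gives 1 − 0.36 = 0.64
(not z ∧ x) = min(0.64, 0.25) = 0.25
not (not z ∧ x): Łukasiewicz ¬ gives 1 − 0.25 = 0.75
not y: Łukasiewicz ¬ gives 1 − 0.39 = 0.61
(not (not z ∧ x) ∨ not y) = max(0.75, 0.61) = 0.75
(z ∧ z) = min(0.36, 0.36) = 0.36
((not (not z ∧ x) ∨ not y) ∧ (z ∧ z)) = min(0.75, 0.36) = 0.36
(not z → ((not (not z ∧ x) ∨ not y) ∧ (z ∧ z))): min(1, 1 − 0.64 + 0.36) = 0.72
((((x → x) → x) ∧ z) → (not z → ((not (not z ∧ x) ∨ not y) ∧ (z ∧ z)))): min(1, 1 − 0.25 + 0.72) = 1
((((y ∨ z) ∨ y) → ((z → y) ∨ (not x ∧ z))) ∧ ((((x → x) → x) ∧ z) → (not z → ((not (not z ∧ x) ∨ not y) ∧ (z ∧ z))))) = min(1, 1) = 1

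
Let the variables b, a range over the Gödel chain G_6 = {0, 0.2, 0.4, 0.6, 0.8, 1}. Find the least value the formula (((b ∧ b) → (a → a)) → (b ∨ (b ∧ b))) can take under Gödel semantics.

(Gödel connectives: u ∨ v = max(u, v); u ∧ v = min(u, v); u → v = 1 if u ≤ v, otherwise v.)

0.00

The minimum is attained at b = 0, a = 0:
  (b ∧ b) = min(0, 0) = 0
  (a → a): 0 ≤ 0, so result = 1
  ((b ∧ b) → (a → a)): 0 ≤ 1, so result = 1
  (b ∧ b) = min(0, 0) = 0
  (b ∨ (b ∧ b)) = max(0, 0) = 0
  (((b ∧ b) → (a → a)) → (b ∨ (b ∧ b))): 1 > 0, so result = 0
Checking all 36 assignments confirms none give a value below 0.00.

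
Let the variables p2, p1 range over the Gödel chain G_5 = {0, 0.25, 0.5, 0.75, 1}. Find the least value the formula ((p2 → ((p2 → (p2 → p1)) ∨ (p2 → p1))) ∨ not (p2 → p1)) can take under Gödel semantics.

0.25

The minimum is attained at p2 = 0.5, p1 = 0.25:
  (p2 → p1): 0.5 > 0.25, so result = 0.25
  (p2 → (p2 → p1)): 0.5 > 0.25, so result = 0.25
  (p2 → p1): 0.5 > 0.25, so result = 0.25
  ((p2 → (p2 → p1)) ∨ (p2 → p1)) = max(0.25, 0.25) = 0.25
  (p2 → ((p2 → (p2 → p1)) ∨ (p2 → p1))): 0.5 > 0.25, so result = 0.25
  (p2 → p1): 0.5 > 0.25, so result = 0.25
  not (p2 → p1): Gödel ¬ of 0.25 = 0 (operand ≠ 0)
  ((p2 → ((p2 → (p2 → p1)) ∨ (p2 → p1))) ∨ not (p2 → p1)) = max(0.25, 0) = 0.25
Checking all 25 assignments confirms none give a value below 0.25.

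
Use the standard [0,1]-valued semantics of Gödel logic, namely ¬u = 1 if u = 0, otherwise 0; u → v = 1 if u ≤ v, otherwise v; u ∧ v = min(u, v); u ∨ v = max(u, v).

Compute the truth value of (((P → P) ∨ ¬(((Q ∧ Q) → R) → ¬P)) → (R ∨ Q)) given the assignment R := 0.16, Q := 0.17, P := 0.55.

0.17

(P → P): 0.55 ≤ 0.55, so result = 1
(Q ∧ Q) = min(0.17, 0.17) = 0.17
((Q ∧ Q) → R): 0.17 > 0.16, so result = 0.16
¬P: Gödel ¬ of 0.55 = 0 (operand ≠ 0)
(((Q ∧ Q) → R) → ¬P): 0.16 > 0, so result = 0
¬(((Q ∧ Q) → R) → ¬P): Gödel ¬ of 0 = 1 (operand is 0)
((P → P) ∨ ¬(((Q ∧ Q) → R) → ¬P)) = max(1, 1) = 1
(R ∨ Q) = max(0.16, 0.17) = 0.17
(((P → P) ∨ ¬(((Q ∧ Q) → R) → ¬P)) → (R ∨ Q)): 1 > 0.17, so result = 0.17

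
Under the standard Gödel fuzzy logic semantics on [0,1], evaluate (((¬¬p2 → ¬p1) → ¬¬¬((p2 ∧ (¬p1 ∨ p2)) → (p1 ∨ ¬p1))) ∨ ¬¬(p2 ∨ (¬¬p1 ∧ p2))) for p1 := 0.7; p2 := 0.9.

1.00

¬p2: Gödel ¬ of 0.9 = 0 (operand ≠ 0)
¬¬p2: Gödel ¬ of 0 = 1 (operand is 0)
¬p1: Gödel ¬ of 0.7 = 0 (operand ≠ 0)
(¬¬p2 → ¬p1): 1 > 0, so result = 0
¬p1: Gödel ¬ of 0.7 = 0 (operand ≠ 0)
(¬p1 ∨ p2) = max(0, 0.9) = 0.9
(p2 ∧ (¬p1 ∨ p2)) = min(0.9, 0.9) = 0.9
¬p1: Gödel ¬ of 0.7 = 0 (operand ≠ 0)
(p1 ∨ ¬p1) = max(0.7, 0) = 0.7
((p2 ∧ (¬p1 ∨ p2)) → (p1 ∨ ¬p1)): 0.9 > 0.7, so result = 0.7
¬((p2 ∧ (¬p1 ∨ p2)) → (p1 ∨ ¬p1)): Gödel ¬ of 0.7 = 0 (operand ≠ 0)
¬¬((p2 ∧ (¬p1 ∨ p2)) → (p1 ∨ ¬p1)): Gödel ¬ of 0 = 1 (operand is 0)
¬¬¬((p2 ∧ (¬p1 ∨ p2)) → (p1 ∨ ¬p1)): Gödel ¬ of 1 = 0 (operand ≠ 0)
((¬¬p2 → ¬p1) → ¬¬¬((p2 ∧ (¬p1 ∨ p2)) → (p1 ∨ ¬p1))): 0 ≤ 0, so result = 1
¬p1: Gödel ¬ of 0.7 = 0 (operand ≠ 0)
¬¬p1: Gödel ¬ of 0 = 1 (operand is 0)
(¬¬p1 ∧ p2) = min(1, 0.9) = 0.9
(p2 ∨ (¬¬p1 ∧ p2)) = max(0.9, 0.9) = 0.9
¬(p2 ∨ (¬¬p1 ∧ p2)): Gödel ¬ of 0.9 = 0 (operand ≠ 0)
¬¬(p2 ∨ (¬¬p1 ∧ p2)): Gödel ¬ of 0 = 1 (operand is 0)
(((¬¬p2 → ¬p1) → ¬¬¬((p2 ∧ (¬p1 ∨ p2)) → (p1 ∨ ¬p1))) ∨ ¬¬(p2 ∨ (¬¬p1 ∧ p2))) = max(1, 1) = 1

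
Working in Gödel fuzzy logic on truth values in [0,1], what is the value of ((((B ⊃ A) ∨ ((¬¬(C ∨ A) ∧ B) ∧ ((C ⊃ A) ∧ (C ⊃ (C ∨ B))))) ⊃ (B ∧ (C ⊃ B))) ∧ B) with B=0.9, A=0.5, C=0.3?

(B ⊃ A): 0.9 > 0.5, so result = 0.5
(C ∨ A) = max(0.3, 0.5) = 0.5
¬(C ∨ A): Gödel ¬ of 0.5 = 0 (operand ≠ 0)
¬¬(C ∨ A): Gödel ¬ of 0 = 1 (operand is 0)
(¬¬(C ∨ A) ∧ B) = min(1, 0.9) = 0.9
(C ⊃ A): 0.3 ≤ 0.5, so result = 1
(C ∨ B) = max(0.3, 0.9) = 0.9
(C ⊃ (C ∨ B)): 0.3 ≤ 0.9, so result = 1
((C ⊃ A) ∧ (C ⊃ (C ∨ B))) = min(1, 1) = 1
((¬¬(C ∨ A) ∧ B) ∧ ((C ⊃ A) ∧ (C ⊃ (C ∨ B)))) = min(0.9, 1) = 0.9
((B ⊃ A) ∨ ((¬¬(C ∨ A) ∧ B) ∧ ((C ⊃ A) ∧ (C ⊃ (C ∨ B))))) = max(0.5, 0.9) = 0.9
(C ⊃ B): 0.3 ≤ 0.9, so result = 1
(B ∧ (C ⊃ B)) = min(0.9, 1) = 0.9
(((B ⊃ A) ∨ ((¬¬(C ∨ A) ∧ B) ∧ ((C ⊃ A) ∧ (C ⊃ (C ∨ B))))) ⊃ (B ∧ (C ⊃ B))): 0.9 ≤ 0.9, so result = 1
((((B ⊃ A) ∨ ((¬¬(C ∨ A) ∧ B) ∧ ((C ⊃ A) ∧ (C ⊃ (C ∨ B))))) ⊃ (B ∧ (C ⊃ B))) ∧ B) = min(1, 0.9) = 0.9

0.90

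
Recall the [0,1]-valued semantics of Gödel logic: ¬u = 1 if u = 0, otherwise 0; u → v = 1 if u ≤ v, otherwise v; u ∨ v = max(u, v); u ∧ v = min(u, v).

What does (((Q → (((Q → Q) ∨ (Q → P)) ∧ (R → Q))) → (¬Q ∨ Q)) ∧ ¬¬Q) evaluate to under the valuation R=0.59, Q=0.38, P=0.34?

(Q → Q): 0.38 ≤ 0.38, so result = 1
(Q → P): 0.38 > 0.34, so result = 0.34
((Q → Q) ∨ (Q → P)) = max(1, 0.34) = 1
(R → Q): 0.59 > 0.38, so result = 0.38
(((Q → Q) ∨ (Q → P)) ∧ (R → Q)) = min(1, 0.38) = 0.38
(Q → (((Q → Q) ∨ (Q → P)) ∧ (R → Q))): 0.38 ≤ 0.38, so result = 1
¬Q: Gödel ¬ of 0.38 = 0 (operand ≠ 0)
(¬Q ∨ Q) = max(0, 0.38) = 0.38
((Q → (((Q → Q) ∨ (Q → P)) ∧ (R → Q))) → (¬Q ∨ Q)): 1 > 0.38, so result = 0.38
¬Q: Gödel ¬ of 0.38 = 0 (operand ≠ 0)
¬¬Q: Gödel ¬ of 0 = 1 (operand is 0)
(((Q → (((Q → Q) ∨ (Q → P)) ∧ (R → Q))) → (¬Q ∨ Q)) ∧ ¬¬Q) = min(0.38, 1) = 0.38

0.38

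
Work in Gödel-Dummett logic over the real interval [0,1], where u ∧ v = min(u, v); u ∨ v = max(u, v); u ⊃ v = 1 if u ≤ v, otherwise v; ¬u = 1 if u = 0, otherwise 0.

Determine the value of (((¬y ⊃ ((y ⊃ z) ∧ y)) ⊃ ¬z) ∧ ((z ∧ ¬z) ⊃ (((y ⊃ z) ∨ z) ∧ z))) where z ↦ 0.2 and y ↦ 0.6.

¬y: Gödel ¬ of 0.6 = 0 (operand ≠ 0)
(y ⊃ z): 0.6 > 0.2, so result = 0.2
((y ⊃ z) ∧ y) = min(0.2, 0.6) = 0.2
(¬y ⊃ ((y ⊃ z) ∧ y)): 0 ≤ 0.2, so result = 1
¬z: Gödel ¬ of 0.2 = 0 (operand ≠ 0)
((¬y ⊃ ((y ⊃ z) ∧ y)) ⊃ ¬z): 1 > 0, so result = 0
¬z: Gödel ¬ of 0.2 = 0 (operand ≠ 0)
(z ∧ ¬z) = min(0.2, 0) = 0
(y ⊃ z): 0.6 > 0.2, so result = 0.2
((y ⊃ z) ∨ z) = max(0.2, 0.2) = 0.2
(((y ⊃ z) ∨ z) ∧ z) = min(0.2, 0.2) = 0.2
((z ∧ ¬z) ⊃ (((y ⊃ z) ∨ z) ∧ z)): 0 ≤ 0.2, so result = 1
(((¬y ⊃ ((y ⊃ z) ∧ y)) ⊃ ¬z) ∧ ((z ∧ ¬z) ⊃ (((y ⊃ z) ∨ z) ∧ z))) = min(0, 1) = 0

0.00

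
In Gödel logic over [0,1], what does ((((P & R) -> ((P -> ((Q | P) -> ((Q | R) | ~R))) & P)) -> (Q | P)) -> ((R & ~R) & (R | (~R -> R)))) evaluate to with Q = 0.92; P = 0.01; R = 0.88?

0.00

(P & R) = min(0.01, 0.88) = 0.01
(Q | P) = max(0.92, 0.01) = 0.92
(Q | R) = max(0.92, 0.88) = 0.92
~R: Gödel ¬ of 0.88 = 0 (operand ≠ 0)
((Q | R) | ~R) = max(0.92, 0) = 0.92
((Q | P) -> ((Q | R) | ~R)): 0.92 ≤ 0.92, so result = 1
(P -> ((Q | P) -> ((Q | R) | ~R))): 0.01 ≤ 1, so result = 1
((P -> ((Q | P) -> ((Q | R) | ~R))) & P) = min(1, 0.01) = 0.01
((P & R) -> ((P -> ((Q | P) -> ((Q | R) | ~R))) & P)): 0.01 ≤ 0.01, so result = 1
(Q | P) = max(0.92, 0.01) = 0.92
(((P & R) -> ((P -> ((Q | P) -> ((Q | R) | ~R))) & P)) -> (Q | P)): 1 > 0.92, so result = 0.92
~R: Gödel ¬ of 0.88 = 0 (operand ≠ 0)
(R & ~R) = min(0.88, 0) = 0
~R: Gödel ¬ of 0.88 = 0 (operand ≠ 0)
(~R -> R): 0 ≤ 0.88, so result = 1
(R | (~R -> R)) = max(0.88, 1) = 1
((R & ~R) & (R | (~R -> R))) = min(0, 1) = 0
((((P & R) -> ((P -> ((Q | P) -> ((Q | R) | ~R))) & P)) -> (Q | P)) -> ((R & ~R) & (R | (~R -> R)))): 0.92 > 0, so result = 0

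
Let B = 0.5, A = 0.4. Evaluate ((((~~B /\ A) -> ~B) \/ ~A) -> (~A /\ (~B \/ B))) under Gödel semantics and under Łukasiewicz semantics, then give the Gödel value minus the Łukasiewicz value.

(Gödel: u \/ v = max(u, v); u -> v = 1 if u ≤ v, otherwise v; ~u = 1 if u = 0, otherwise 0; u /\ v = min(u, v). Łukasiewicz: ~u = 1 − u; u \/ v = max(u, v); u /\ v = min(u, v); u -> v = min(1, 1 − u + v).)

0.50

Gödel evaluation:
  ~B: Gödel ¬ of 0.5 = 0 (operand ≠ 0)
  ~~B: Gödel ¬ of 0 = 1 (operand is 0)
  (~~B /\ A) = min(1, 0.4) = 0.4
  ~B: Gödel ¬ of 0.5 = 0 (operand ≠ 0)
  ((~~B /\ A) -> ~B): 0.4 > 0, so result = 0
  ~A: Gödel ¬ of 0.4 = 0 (operand ≠ 0)
  (((~~B /\ A) -> ~B) \/ ~A) = max(0, 0) = 0
  ~A: Gödel ¬ of 0.4 = 0 (operand ≠ 0)
  ~B: Gödel ¬ of 0.5 = 0 (operand ≠ 0)
  (~B \/ B) = max(0, 0.5) = 0.5
  (~A /\ (~B \/ B)) = min(0, 0.5) = 0
  ((((~~B /\ A) -> ~B) \/ ~A) -> (~A /\ (~B \/ B))): 0 ≤ 0, so result = 1
  Gödel value = 1
Łukasiewicz evaluation:
  ~B: Łukasiewicz ¬ gives 1 − 0.5 = 0.5
  ~~B: Łukasiewicz ¬ gives 1 − 0.5 = 0.5
  (~~B /\ A) = min(0.5, 0.4) = 0.4
  ~B: Łukasiewicz ¬ gives 1 − 0.5 = 0.5
  ((~~B /\ A) -> ~B): min(1, 1 − 0.4 + 0.5) = 1
  ~A: Łukasiewicz ¬ gives 1 − 0.4 = 0.6
  (((~~B /\ A) -> ~B) \/ ~A) = max(1, 0.6) = 1
  ~A: Łukasiewicz ¬ gives 1 − 0.4 = 0.6
  ~B: Łukasiewicz ¬ gives 1 − 0.5 = 0.5
  (~B \/ B) = max(0.5, 0.5) = 0.5
  (~A /\ (~B \/ B)) = min(0.6, 0.5) = 0.5
  ((((~~B /\ A) -> ~B) \/ ~A) -> (~A /\ (~B \/ B))): min(1, 1 − 1 + 0.5) = 0.5
  Łukasiewicz value = 0.5
Difference: 1 − 0.5 = 0.50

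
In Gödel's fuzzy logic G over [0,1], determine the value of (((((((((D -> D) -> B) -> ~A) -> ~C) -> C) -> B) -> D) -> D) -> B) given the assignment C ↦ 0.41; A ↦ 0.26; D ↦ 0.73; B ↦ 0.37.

(D -> D): 0.73 ≤ 0.73, so result = 1
((D -> D) -> B): 1 > 0.37, so result = 0.37
~A: Gödel ¬ of 0.26 = 0 (operand ≠ 0)
(((D -> D) -> B) -> ~A): 0.37 > 0, so result = 0
~C: Gödel ¬ of 0.41 = 0 (operand ≠ 0)
((((D -> D) -> B) -> ~A) -> ~C): 0 ≤ 0, so result = 1
(((((D -> D) -> B) -> ~A) -> ~C) -> C): 1 > 0.41, so result = 0.41
((((((D -> D) -> B) -> ~A) -> ~C) -> C) -> B): 0.41 > 0.37, so result = 0.37
(((((((D -> D) -> B) -> ~A) -> ~C) -> C) -> B) -> D): 0.37 ≤ 0.73, so result = 1
((((((((D -> D) -> B) -> ~A) -> ~C) -> C) -> B) -> D) -> D): 1 > 0.73, so result = 0.73
(((((((((D -> D) -> B) -> ~A) -> ~C) -> C) -> B) -> D) -> D) -> B): 0.73 > 0.37, so result = 0.37

0.37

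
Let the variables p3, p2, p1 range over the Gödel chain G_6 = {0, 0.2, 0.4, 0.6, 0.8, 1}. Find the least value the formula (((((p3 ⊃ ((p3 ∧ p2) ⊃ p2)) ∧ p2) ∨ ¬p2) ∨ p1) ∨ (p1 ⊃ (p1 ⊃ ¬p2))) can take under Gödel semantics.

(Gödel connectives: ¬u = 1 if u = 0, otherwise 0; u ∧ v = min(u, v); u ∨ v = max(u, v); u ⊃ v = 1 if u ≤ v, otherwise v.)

0.20

The minimum is attained at p3 = 0, p2 = 0.2, p1 = 0.2:
  (p3 ∧ p2) = min(0, 0.2) = 0
  ((p3 ∧ p2) ⊃ p2): 0 ≤ 0.2, so result = 1
  (p3 ⊃ ((p3 ∧ p2) ⊃ p2)): 0 ≤ 1, so result = 1
  ((p3 ⊃ ((p3 ∧ p2) ⊃ p2)) ∧ p2) = min(1, 0.2) = 0.2
  ¬p2: Gödel ¬ of 0.2 = 0 (operand ≠ 0)
  (((p3 ⊃ ((p3 ∧ p2) ⊃ p2)) ∧ p2) ∨ ¬p2) = max(0.2, 0) = 0.2
  ((((p3 ⊃ ((p3 ∧ p2) ⊃ p2)) ∧ p2) ∨ ¬p2) ∨ p1) = max(0.2, 0.2) = 0.2
  ¬p2: Gödel ¬ of 0.2 = 0 (operand ≠ 0)
  (p1 ⊃ ¬p2): 0.2 > 0, so result = 0
  (p1 ⊃ (p1 ⊃ ¬p2)): 0.2 > 0, so result = 0
  (((((p3 ⊃ ((p3 ∧ p2) ⊃ p2)) ∧ p2) ∨ ¬p2) ∨ p1) ∨ (p1 ⊃ (p1 ⊃ ¬p2))) = max(0.2, 0) = 0.2
Checking all 216 assignments confirms none give a value below 0.20.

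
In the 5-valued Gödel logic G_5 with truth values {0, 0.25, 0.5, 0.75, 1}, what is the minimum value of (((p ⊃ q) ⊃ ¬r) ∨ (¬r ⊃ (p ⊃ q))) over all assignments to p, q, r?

1.00

Every assignment gives 1. For instance at p = 0, q = 0, r = 0:
  (p ⊃ q): 0 ≤ 0, so result = 1
  ¬r: Gödel ¬ of 0 = 1 (operand is 0)
  ((p ⊃ q) ⊃ ¬r): 1 ≤ 1, so result = 1
  ¬r: Gödel ¬ of 0 = 1 (operand is 0)
  (p ⊃ q): 0 ≤ 0, so result = 1
  (¬r ⊃ (p ⊃ q)): 1 ≤ 1, so result = 1
  (((p ⊃ q) ⊃ ¬r) ∨ (¬r ⊃ (p ⊃ q))) = max(1, 1) = 1
All 125 assignments give value 1 — the formula is a G_5-tautology.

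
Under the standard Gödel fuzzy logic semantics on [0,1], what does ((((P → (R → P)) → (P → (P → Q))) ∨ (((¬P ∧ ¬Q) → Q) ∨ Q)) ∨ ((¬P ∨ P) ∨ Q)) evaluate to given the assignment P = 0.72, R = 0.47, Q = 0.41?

1.00

(R → P): 0.47 ≤ 0.72, so result = 1
(P → (R → P)): 0.72 ≤ 1, so result = 1
(P → Q): 0.72 > 0.41, so result = 0.41
(P → (P → Q)): 0.72 > 0.41, so result = 0.41
((P → (R → P)) → (P → (P → Q))): 1 > 0.41, so result = 0.41
¬P: Gödel ¬ of 0.72 = 0 (operand ≠ 0)
¬Q: Gödel ¬ of 0.41 = 0 (operand ≠ 0)
(¬P ∧ ¬Q) = min(0, 0) = 0
((¬P ∧ ¬Q) → Q): 0 ≤ 0.41, so result = 1
(((¬P ∧ ¬Q) → Q) ∨ Q) = max(1, 0.41) = 1
(((P → (R → P)) → (P → (P → Q))) ∨ (((¬P ∧ ¬Q) → Q) ∨ Q)) = max(0.41, 1) = 1
¬P: Gödel ¬ of 0.72 = 0 (operand ≠ 0)
(¬P ∨ P) = max(0, 0.72) = 0.72
((¬P ∨ P) ∨ Q) = max(0.72, 0.41) = 0.72
((((P → (R → P)) → (P → (P → Q))) ∨ (((¬P ∧ ¬Q) → Q) ∨ Q)) ∨ ((¬P ∨ P) ∨ Q)) = max(1, 0.72) = 1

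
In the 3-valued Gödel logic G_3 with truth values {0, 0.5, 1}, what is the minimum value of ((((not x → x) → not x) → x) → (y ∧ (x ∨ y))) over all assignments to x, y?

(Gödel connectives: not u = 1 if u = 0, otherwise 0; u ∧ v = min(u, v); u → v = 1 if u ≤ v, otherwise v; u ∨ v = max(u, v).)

0.00

The minimum is attained at x = 0.5, y = 0:
  not x: Gödel ¬ of 0.5 = 0 (operand ≠ 0)
  (not x → x): 0 ≤ 0.5, so result = 1
  not x: Gödel ¬ of 0.5 = 0 (operand ≠ 0)
  ((not x → x) → not x): 1 > 0, so result = 0
  (((not x → x) → not x) → x): 0 ≤ 0.5, so result = 1
  (x ∨ y) = max(0.5, 0) = 0.5
  (y ∧ (x ∨ y)) = min(0, 0.5) = 0
  ((((not x → x) → not x) → x) → (y ∧ (x ∨ y))): 1 > 0, so result = 0
Checking all 9 assignments confirms none give a value below 0.00.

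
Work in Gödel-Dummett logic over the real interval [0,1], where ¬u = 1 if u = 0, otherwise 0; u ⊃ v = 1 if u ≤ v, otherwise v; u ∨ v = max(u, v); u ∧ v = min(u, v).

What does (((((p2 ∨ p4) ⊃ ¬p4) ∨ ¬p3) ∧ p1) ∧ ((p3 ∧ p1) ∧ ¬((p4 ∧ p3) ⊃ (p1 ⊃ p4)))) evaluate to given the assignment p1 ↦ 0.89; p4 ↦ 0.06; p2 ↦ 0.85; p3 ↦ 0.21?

0.00

(p2 ∨ p4) = max(0.85, 0.06) = 0.85
¬p4: Gödel ¬ of 0.06 = 0 (operand ≠ 0)
((p2 ∨ p4) ⊃ ¬p4): 0.85 > 0, so result = 0
¬p3: Gödel ¬ of 0.21 = 0 (operand ≠ 0)
(((p2 ∨ p4) ⊃ ¬p4) ∨ ¬p3) = max(0, 0) = 0
((((p2 ∨ p4) ⊃ ¬p4) ∨ ¬p3) ∧ p1) = min(0, 0.89) = 0
(p3 ∧ p1) = min(0.21, 0.89) = 0.21
(p4 ∧ p3) = min(0.06, 0.21) = 0.06
(p1 ⊃ p4): 0.89 > 0.06, so result = 0.06
((p4 ∧ p3) ⊃ (p1 ⊃ p4)): 0.06 ≤ 0.06, so result = 1
¬((p4 ∧ p3) ⊃ (p1 ⊃ p4)): Gödel ¬ of 1 = 0 (operand ≠ 0)
((p3 ∧ p1) ∧ ¬((p4 ∧ p3) ⊃ (p1 ⊃ p4))) = min(0.21, 0) = 0
(((((p2 ∨ p4) ⊃ ¬p4) ∨ ¬p3) ∧ p1) ∧ ((p3 ∧ p1) ∧ ¬((p4 ∧ p3) ⊃ (p1 ⊃ p4)))) = min(0, 0) = 0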